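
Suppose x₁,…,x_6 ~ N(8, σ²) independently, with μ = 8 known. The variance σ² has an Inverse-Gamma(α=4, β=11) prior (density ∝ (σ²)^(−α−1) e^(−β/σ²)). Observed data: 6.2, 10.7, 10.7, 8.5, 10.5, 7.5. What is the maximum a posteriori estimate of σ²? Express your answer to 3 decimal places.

σ̂²_MAP = 2.911

Sum of squared deviations about the known mean: SS = (6.2−8)² + (10.7−8)² + (10.7−8)² + (8.5−8)² + (10.5−8)² + (7.5−8)² = 24.57.
The Normal likelihood contributes (σ²)^(−n/2) exp(−SS/(2σ²)), so the posterior is Inverse-Gamma(α + n/2, β + SS/2) = Inverse-Gamma(7, 23.285).
The mode of Inverse-Gamma(a, b) is b/(a+1) = 23.285/8 ≈ 2.911.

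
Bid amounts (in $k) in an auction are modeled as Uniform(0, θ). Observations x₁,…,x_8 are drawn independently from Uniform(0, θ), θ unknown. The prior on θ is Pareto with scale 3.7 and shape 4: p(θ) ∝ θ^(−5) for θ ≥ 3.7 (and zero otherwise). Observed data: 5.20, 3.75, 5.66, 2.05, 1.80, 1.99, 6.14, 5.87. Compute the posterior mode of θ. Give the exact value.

θ̂_MAP = 6.14

The Uniform(0, θ) likelihood is θ^(−n) for θ ≥ max(xᵢ), zero otherwise. Here max(xᵢ) = 6.14.
Posterior ∝ θ^(−5) · θ^(−8) = θ^(−13) on θ ≥ max(3.7, 6.14) = 6.14.
This density is strictly decreasing in θ, so the posterior mode lies at the lower boundary of the support.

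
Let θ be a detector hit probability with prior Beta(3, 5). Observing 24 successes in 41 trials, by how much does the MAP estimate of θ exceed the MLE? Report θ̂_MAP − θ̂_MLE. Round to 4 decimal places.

MAP − MLE = -0.0322

Posterior is Beta(27, 22); MAP = (27−1)/(49−2) = 26/47 ≈ 0.55319.
MLE ignores the prior: θ̂_MLE = k/n = 24/41 ≈ 0.58537.
Difference = 26/47 − 24/41 = -62/1927 ≈ -0.0322.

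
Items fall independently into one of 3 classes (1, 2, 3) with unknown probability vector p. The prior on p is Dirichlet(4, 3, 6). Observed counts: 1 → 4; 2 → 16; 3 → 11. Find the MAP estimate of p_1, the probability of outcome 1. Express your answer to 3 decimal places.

MAP estimate: 0.171

The posterior is Dirichlet(αᵢ + nᵢ) = Dirichlet(8, 19, 17).
For a Dirichlet(a₁,…,a_K) with all aᵢ > 1, the mode has j-th component (aⱼ − 1)/(Σaᵢ − K).
Here Σaᵢ = 44 and K = 3, so p_1 = (8 − 1)/(44 − 3) = 7/41 ≈ 0.171.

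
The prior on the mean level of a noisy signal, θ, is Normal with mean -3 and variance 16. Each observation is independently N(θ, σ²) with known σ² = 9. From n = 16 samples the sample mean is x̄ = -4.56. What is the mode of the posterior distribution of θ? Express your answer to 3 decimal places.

θ̂_MAP = -4.507

n = 16, x̄ = -4.56.
For a Normal prior and Normal likelihood with known variance, the posterior is Normal; its mode equals its mean, the precision-weighted average.
Prior precision 1/σ₀² = 1/16 = 0.0625; data precision n/σ² = 16/9.
θ̂ = (0.0625·(-3) + (16/9)·(-4.56)) / (0.0625 + 16/9) = (-9953/1200)/(265/144) = -29859/6625 ≈ -4.507.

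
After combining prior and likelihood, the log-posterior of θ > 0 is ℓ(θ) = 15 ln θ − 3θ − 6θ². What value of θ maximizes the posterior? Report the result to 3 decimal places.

θ̂_MAP = 1.000

ℓ'(θ) = 15/θ − 3 − 12θ. Setting this to zero and multiplying by θ: 12θ² + 3θ − 15 = 0.
θ = (−3 + √(3² + 4·12·15)) / (2·12) = (−3 + √729) / 24 = (−3 + 27)/24 = 1.
ℓ''(θ) = −15/θ² − 12 < 0, confirming a maximum.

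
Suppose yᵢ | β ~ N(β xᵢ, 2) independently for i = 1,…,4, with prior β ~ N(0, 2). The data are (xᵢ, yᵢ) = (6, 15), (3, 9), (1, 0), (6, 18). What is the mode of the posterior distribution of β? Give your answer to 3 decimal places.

β̂_MAP = 2.711

log p(β | y) = −Σ(yᵢ − βxᵢ)²/(2·2) − β²/(2·2) + const.
Setting the derivative to zero: Σxᵢ(yᵢ − βxᵢ)/2 − β/2 = 0, so β = Σxᵢyᵢ / (Σxᵢ² + σ²/τ²).
Σxᵢyᵢ = 6·15 + 3·9 + 1·0 + 6·18 = 225; Σxᵢ² = 82; σ²/τ² = 1.
β̂_MAP = 225 / (82 + 1) = 225/83 ≈ 2.711.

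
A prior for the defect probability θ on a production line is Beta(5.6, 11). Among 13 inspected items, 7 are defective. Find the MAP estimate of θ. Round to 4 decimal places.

Prior: Beta(5.6, 11).
Data: 7 successes in 13 trials. The binomial likelihood contributes θ^7(1−θ)^6, so the posterior is Beta(5.6+7, 11+6) = Beta(12.6, 17).
For Beta(a, b) with a, b > 1 the mode is (a−1)/(a+b−2) = 11.6/27.6 ≈ 0.4203.

θ̂_MAP = 0.4203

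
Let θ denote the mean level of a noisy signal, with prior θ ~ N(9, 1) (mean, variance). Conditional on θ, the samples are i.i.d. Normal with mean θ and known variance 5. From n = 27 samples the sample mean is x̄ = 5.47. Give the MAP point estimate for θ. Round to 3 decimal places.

θ̂_MAP = 6.022

n = 27, x̄ = 5.47.
For a Normal prior and Normal likelihood with known variance, the posterior is Normal; its mode equals its mean, the precision-weighted average.
Prior precision 1/σ₀² = 1/1 = 1; data precision n/σ² = 27/5 = 5.4.
θ̂ = (1·9 + 5.4·5.47) / (1 + 5.4) = 38.538/6.4 = 6.0215625 ≈ 6.022.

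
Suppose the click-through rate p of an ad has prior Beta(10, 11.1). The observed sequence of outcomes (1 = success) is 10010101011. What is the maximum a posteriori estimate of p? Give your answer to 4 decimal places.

p̂_MAP = 0.4983

Prior: Beta(10, 11.1).
Data: 6 successes in 11 trials (from the sequence). The binomial likelihood contributes p^6(1−p)^5, so the posterior is Beta(10+6, 11.1+5) = Beta(16, 16.1).
For Beta(a, b) with a, b > 1 the mode is (a−1)/(a+b−2) = 15/30.1 ≈ 0.4983.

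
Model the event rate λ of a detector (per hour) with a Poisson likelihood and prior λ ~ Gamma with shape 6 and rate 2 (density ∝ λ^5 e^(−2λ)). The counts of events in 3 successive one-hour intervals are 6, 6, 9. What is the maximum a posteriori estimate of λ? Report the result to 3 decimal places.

Σxᵢ = 6+6+9 = 21, with n = 3.
Posterior ∝ λ^5e^(−2λ) · λ^21e^(−3λ) = λ^26e^(−5λ), i.e. Gamma(shape=27, rate=5).
The mode of a Gamma(a, b) with a ≥ 1 (shape–rate) is (a−1)/b = 26/5 ≈ 5.200.

λ̂_MAP = 5.200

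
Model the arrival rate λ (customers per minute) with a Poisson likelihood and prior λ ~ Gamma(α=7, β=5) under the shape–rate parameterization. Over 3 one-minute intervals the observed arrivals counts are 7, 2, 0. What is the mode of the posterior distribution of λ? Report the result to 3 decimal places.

Σxᵢ = 7+2+0 = 9, with n = 3.
Posterior ∝ λ^6e^(−5λ) · λ^9e^(−3λ) = λ^15e^(−8λ), i.e. Gamma(shape=16, rate=8).
The mode of a Gamma(a, b) with a ≥ 1 (shape–rate) is (a−1)/b = 15/8 ≈ 1.875.

λ̂_MAP = 1.875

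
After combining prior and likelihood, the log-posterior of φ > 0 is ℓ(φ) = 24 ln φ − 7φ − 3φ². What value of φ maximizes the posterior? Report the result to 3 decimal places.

ℓ'(φ) = 24/φ − 7 − 6φ. Setting this to zero and multiplying by φ: 6φ² + 7φ − 24 = 0.
φ = (−7 + √(7² + 4·6·24)) / (2·6) = (−7 + √625) / 12 = (−7 + 25)/12 = 3/2.
ℓ''(φ) = −24/φ² − 6 < 0, confirming a maximum.

φ̂_MAP = 1.500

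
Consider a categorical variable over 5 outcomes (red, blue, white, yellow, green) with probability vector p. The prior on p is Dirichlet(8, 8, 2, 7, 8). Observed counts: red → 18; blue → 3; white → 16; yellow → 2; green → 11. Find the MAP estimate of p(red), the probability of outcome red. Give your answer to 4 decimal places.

MAP estimate of p(red) = 0.3205

The posterior is Dirichlet(αᵢ + nᵢ) = Dirichlet(26, 11, 18, 9, 19).
For a Dirichlet(a₁,…,a_K) with all aᵢ > 1, the mode has j-th component (aⱼ − 1)/(Σaᵢ − K).
Here Σaᵢ = 83 and K = 5, so p(red) = (26 − 1)/(83 − 5) = 25/78 ≈ 0.3205.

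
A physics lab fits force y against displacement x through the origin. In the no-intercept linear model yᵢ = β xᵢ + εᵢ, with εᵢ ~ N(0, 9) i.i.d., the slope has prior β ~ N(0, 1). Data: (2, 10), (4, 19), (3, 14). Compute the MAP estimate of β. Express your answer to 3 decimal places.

log p(β | y) = −Σ(yᵢ − βxᵢ)²/(2·9) − β²/(2·1) + const.
Setting the derivative to zero: Σxᵢ(yᵢ − βxᵢ)/9 − β/1 = 0, so β = Σxᵢyᵢ / (Σxᵢ² + σ²/τ²).
Σxᵢyᵢ = 2·10 + 4·19 + 3·14 = 138; Σxᵢ² = 29; σ²/τ² = 9.
β̂_MAP = 138 / (29 + 9) = 138/38 ≈ 3.632.

β̂_MAP = 3.632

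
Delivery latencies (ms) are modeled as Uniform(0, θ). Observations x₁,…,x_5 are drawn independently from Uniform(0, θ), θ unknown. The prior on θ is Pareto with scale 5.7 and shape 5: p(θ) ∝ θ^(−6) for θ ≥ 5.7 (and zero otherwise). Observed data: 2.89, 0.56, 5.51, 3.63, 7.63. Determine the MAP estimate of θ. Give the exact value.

The Uniform(0, θ) likelihood is θ^(−n) for θ ≥ max(xᵢ), zero otherwise. Here max(xᵢ) = 7.63.
Posterior ∝ θ^(−6) · θ^(−5) = θ^(−11) on θ ≥ max(5.7, 7.63) = 7.63.
This density is strictly decreasing in θ, so the posterior mode lies at the lower boundary of the support.

θ̂_MAP = 7.63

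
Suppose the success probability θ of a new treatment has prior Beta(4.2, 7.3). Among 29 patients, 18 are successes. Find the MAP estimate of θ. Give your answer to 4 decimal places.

θ̂_MAP = 0.5506

Prior: Beta(4.2, 7.3).
Data: 18 successes in 29 trials. The binomial likelihood contributes θ^18(1−θ)^11, so the posterior is Beta(4.2+18, 7.3+11) = Beta(22.2, 18.3).
For Beta(a, b) with a, b > 1 the mode is (a−1)/(a+b−2) = 21.2/38.5 ≈ 0.5506.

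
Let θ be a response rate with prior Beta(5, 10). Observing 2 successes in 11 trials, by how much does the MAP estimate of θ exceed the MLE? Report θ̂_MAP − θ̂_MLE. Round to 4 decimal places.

Posterior is Beta(7, 19); MAP = (7−1)/(26−2) = 6/24 ≈ 0.25000.
MLE ignores the prior: θ̂_MLE = k/n = 2/11 ≈ 0.18182.
Difference = 6/24 − 2/11 = 3/44 ≈ 0.0682.

MAP − MLE = 0.0682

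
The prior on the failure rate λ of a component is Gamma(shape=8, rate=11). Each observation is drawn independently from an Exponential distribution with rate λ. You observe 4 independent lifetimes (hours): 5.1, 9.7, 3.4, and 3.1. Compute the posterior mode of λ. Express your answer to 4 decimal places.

λ̂_MAP = 0.3406

The Exponential(rate=λ) likelihood is ∝ λ^n e^(−λΣtᵢ). Here n = 4 and Σtᵢ = 5.1 + 9.7 + 3.4 + 3.1 = 21.3.
Posterior ∝ λ^7e^(−11λ) · λ^4e^(−21.3λ) = λ^11e^(−32.3λ), i.e. Gamma(12, 32.3).
Mode = (a−1)/b = 11/32.3 ≈ 0.3406.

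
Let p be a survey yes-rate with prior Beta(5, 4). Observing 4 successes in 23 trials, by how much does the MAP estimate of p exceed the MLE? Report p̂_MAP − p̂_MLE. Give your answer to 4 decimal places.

Posterior is Beta(9, 23); MAP = (9−1)/(32−2) = 8/30 ≈ 0.26667.
MLE ignores the prior: p̂_MLE = k/n = 4/23 ≈ 0.17391.
Difference = 8/30 − 4/23 = 32/345 ≈ 0.0928.

MAP − MLE = 0.0928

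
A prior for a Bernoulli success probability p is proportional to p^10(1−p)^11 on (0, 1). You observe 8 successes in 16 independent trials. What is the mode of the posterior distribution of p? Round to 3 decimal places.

p̂_MAP = 0.486

The prior density ∝ p^10(1−p)^11 is the kernel of Beta(11, 12).
Data: 8 successes in 16 trials. The binomial likelihood contributes p^8(1−p)^8, so the posterior is Beta(11+8, 12+8) = Beta(19, 20).
For Beta(a, b) with a, b > 1 the mode is (a−1)/(a+b−2) = 18/37 ≈ 0.486.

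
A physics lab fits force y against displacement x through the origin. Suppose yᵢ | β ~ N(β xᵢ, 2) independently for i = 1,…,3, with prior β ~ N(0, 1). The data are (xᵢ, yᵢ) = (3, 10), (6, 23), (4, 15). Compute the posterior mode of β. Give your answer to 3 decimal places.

β̂_MAP = 3.619

log p(β | y) = −Σ(yᵢ − βxᵢ)²/(2·2) − β²/(2·1) + const.
Setting the derivative to zero: Σxᵢ(yᵢ − βxᵢ)/2 − β/1 = 0, so β = Σxᵢyᵢ / (Σxᵢ² + σ²/τ²).
Σxᵢyᵢ = 3·10 + 6·23 + 4·15 = 228; Σxᵢ² = 61; σ²/τ² = 2.
β̂_MAP = 228 / (61 + 2) = 228/63 ≈ 3.619.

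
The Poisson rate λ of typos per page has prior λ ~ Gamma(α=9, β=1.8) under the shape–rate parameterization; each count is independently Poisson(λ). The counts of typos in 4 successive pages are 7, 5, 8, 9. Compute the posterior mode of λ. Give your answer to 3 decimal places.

λ̂_MAP = 6.379

Σxᵢ = 7+5+8+9 = 29, with n = 4.
Posterior ∝ λ^8e^(−1.8λ) · λ^29e^(−4λ) = λ^37e^(−5.8λ), i.e. Gamma(shape=38, rate=5.8).
The mode of a Gamma(a, b) with a ≥ 1 (shape–rate) is (a−1)/b = 37/5.8 ≈ 6.379.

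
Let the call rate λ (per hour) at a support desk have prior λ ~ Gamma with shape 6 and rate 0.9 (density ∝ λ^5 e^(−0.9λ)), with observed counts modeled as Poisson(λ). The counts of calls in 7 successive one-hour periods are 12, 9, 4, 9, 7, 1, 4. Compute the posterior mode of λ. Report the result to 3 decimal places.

Σxᵢ = 12+9+4+9+7+1+4 = 46, with n = 7.
Posterior ∝ λ^5e^(−0.9λ) · λ^46e^(−7λ) = λ^51e^(−7.9λ), i.e. Gamma(shape=52, rate=7.9).
The mode of a Gamma(a, b) with a ≥ 1 (shape–rate) is (a−1)/b = 51/7.9 ≈ 6.456.

λ̂_MAP = 6.456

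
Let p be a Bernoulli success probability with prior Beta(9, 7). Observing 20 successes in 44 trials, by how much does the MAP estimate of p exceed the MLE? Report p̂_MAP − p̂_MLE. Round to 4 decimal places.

Posterior is Beta(29, 31); MAP = (29−1)/(60−2) = 28/58 ≈ 0.48276.
MLE ignores the prior: p̂_MLE = k/n = 20/44 ≈ 0.45455.
Difference = 28/58 − 20/44 = 9/319 ≈ 0.0282.

MAP − MLE = 0.0282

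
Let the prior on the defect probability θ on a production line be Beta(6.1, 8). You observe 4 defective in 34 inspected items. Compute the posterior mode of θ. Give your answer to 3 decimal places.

θ̂_MAP = 0.197

Prior: Beta(6.1, 8).
Data: 4 successes in 34 trials. The binomial likelihood contributes θ^4(1−θ)^30, so the posterior is Beta(6.1+4, 8+30) = Beta(10.1, 38).
For Beta(a, b) with a, b > 1 the mode is (a−1)/(a+b−2) = 9.1/46.1 ≈ 0.197.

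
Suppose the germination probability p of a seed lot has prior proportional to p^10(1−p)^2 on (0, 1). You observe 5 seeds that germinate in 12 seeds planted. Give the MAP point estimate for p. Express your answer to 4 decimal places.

The prior density ∝ p^10(1−p)^2 is the kernel of Beta(11, 3).
Data: 5 successes in 12 trials. The binomial likelihood contributes p^5(1−p)^7, so the posterior is Beta(11+5, 3+7) = Beta(16, 10).
For Beta(a, b) with a, b > 1 the mode is (a−1)/(a+b−2) = 15/24 ≈ 0.6250.

p̂_MAP = 0.6250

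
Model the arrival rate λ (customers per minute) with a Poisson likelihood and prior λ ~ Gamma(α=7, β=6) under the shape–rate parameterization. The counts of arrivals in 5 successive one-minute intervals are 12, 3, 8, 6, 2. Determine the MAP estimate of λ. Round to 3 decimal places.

λ̂_MAP = 3.364

Σxᵢ = 12+3+8+6+2 = 31, with n = 5.
Posterior ∝ λ^6e^(−6λ) · λ^31e^(−5λ) = λ^37e^(−11λ), i.e. Gamma(shape=38, rate=11).
The mode of a Gamma(a, b) with a ≥ 1 (shape–rate) is (a−1)/b = 37/11 ≈ 3.364.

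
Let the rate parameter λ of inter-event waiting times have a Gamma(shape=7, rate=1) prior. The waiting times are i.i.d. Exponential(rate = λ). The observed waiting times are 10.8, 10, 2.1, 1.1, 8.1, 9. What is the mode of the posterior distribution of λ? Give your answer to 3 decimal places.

λ̂_MAP = 0.285

The Exponential(rate=λ) likelihood is ∝ λ^n e^(−λΣtᵢ). Here n = 6 and Σtᵢ = 10.8 + 10 + 2.1 + 1.1 + 8.1 + 9 = 41.1.
Posterior ∝ λ^6e^(−1λ) · λ^6e^(−41.1λ) = λ^12e^(−42.1λ), i.e. Gamma(13, 42.1).
Mode = (a−1)/b = 12/42.1 ≈ 0.285.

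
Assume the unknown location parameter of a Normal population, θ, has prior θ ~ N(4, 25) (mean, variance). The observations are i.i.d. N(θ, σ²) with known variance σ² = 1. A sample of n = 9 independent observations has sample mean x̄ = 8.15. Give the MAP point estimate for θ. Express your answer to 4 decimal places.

n = 9, x̄ = 8.15.
For a Normal prior and Normal likelihood with known variance, the posterior is Normal; its mode equals its mean, the precision-weighted average.
Prior precision 1/σ₀² = 1/25 = 0.04; data precision n/σ² = 9/1 = 9.
θ̂ = (0.04·4 + 9·8.15) / (0.04 + 9) = 73.51/9.04 = 7351/904 ≈ 8.1316.

θ̂_MAP = 8.1316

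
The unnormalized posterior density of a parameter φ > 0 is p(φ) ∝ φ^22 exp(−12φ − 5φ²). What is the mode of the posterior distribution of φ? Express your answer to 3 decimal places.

ℓ'(φ) = 22/φ − 12 − 10φ. Setting this to zero and multiplying by φ: 10φ² + 12φ − 22 = 0.
φ = (−12 + √(12² + 4·10·22)) / (2·10) = (−12 + √1024) / 20 = (−12 + 32)/20 = 1.
ℓ''(φ) = −22/φ² − 10 < 0, confirming a maximum.

φ̂_MAP = 1.000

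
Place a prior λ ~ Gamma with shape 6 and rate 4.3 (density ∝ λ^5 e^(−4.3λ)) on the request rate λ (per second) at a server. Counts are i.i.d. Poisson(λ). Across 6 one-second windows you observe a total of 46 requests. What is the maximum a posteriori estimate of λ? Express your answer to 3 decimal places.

Σxᵢ = 46, n = 6.
Posterior ∝ λ^5e^(−4.3λ) · λ^46e^(−6λ) = λ^51e^(−10.3λ), i.e. Gamma(shape=52, rate=10.3).
The mode of a Gamma(a, b) with a ≥ 1 (shape–rate) is (a−1)/b = 51/10.3 ≈ 4.951.

λ̂_MAP = 4.951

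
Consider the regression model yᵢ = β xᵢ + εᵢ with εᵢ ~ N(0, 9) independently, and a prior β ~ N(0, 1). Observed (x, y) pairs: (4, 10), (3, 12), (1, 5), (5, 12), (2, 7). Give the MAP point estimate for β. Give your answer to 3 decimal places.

β̂_MAP = 2.422

log p(β | y) = −Σ(yᵢ − βxᵢ)²/(2·9) − β²/(2·1) + const.
Setting the derivative to zero: Σxᵢ(yᵢ − βxᵢ)/9 − β/1 = 0, so β = Σxᵢyᵢ / (Σxᵢ² + σ²/τ²).
Σxᵢyᵢ = 4·10 + 3·12 + 1·5 + 5·12 + 2·7 = 155; Σxᵢ² = 55; σ²/τ² = 9.
β̂_MAP = 155 / (55 + 9) = 155/64 ≈ 2.422.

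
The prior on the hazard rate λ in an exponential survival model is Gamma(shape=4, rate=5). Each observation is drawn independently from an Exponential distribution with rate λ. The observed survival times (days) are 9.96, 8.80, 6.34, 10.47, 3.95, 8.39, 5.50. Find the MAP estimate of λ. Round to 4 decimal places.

λ̂_MAP = 0.1712

The Exponential(rate=λ) likelihood is ∝ λ^n e^(−λΣtᵢ). Here n = 7 and Σtᵢ = 9.96 + 8.80 + 6.34 + 10.47 + 3.95 + 8.39 + 5.50 = 53.41.
Posterior ∝ λ^3e^(−5λ) · λ^7e^(−53.41λ) = λ^10e^(−58.41λ), i.e. Gamma(11, 58.41).
Mode = (a−1)/b = 10/58.41 ≈ 0.1712.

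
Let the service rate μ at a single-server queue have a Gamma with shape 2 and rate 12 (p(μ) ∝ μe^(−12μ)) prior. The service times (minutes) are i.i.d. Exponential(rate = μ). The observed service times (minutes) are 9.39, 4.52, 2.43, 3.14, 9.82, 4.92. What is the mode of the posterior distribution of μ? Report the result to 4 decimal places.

μ̂_MAP = 0.1514

The Exponential(rate=μ) likelihood is ∝ μ^n e^(−μΣtᵢ). Here n = 6 and Σtᵢ = 9.39 + 4.52 + 2.43 + 3.14 + 9.82 + 4.92 = 34.22.
Posterior ∝ μe^(−12μ) · μ^6e^(−34.22μ) = μ^7e^(−46.22μ), i.e. Gamma(8, 46.22).
Mode = (a−1)/b = 7/46.22 ≈ 0.1514.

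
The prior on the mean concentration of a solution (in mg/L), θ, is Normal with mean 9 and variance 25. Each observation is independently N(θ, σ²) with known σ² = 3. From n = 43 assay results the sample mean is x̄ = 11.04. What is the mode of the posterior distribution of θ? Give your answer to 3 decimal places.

n = 43, x̄ = 11.04.
For a Normal prior and Normal likelihood with known variance, the posterior is Normal; its mode equals its mean, the precision-weighted average.
Prior precision 1/σ₀² = 1/25 = 0.04; data precision n/σ² = 43/3.
θ̂ = (0.04·9 + (43/3)·11.04) / (0.04 + 43/3) = 158.6/(1078/75) = 11895/1078 ≈ 11.034.

θ̂_MAP = 11.034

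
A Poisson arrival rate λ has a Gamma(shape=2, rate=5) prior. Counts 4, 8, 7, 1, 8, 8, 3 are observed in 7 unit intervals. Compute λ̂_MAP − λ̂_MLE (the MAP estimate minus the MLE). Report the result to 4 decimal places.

Σxᵢ = 39. Posterior is Gamma(41, 12); MAP = (41−1)/12 = 40/12 ≈ 3.33333.
MLE = x̄ = 39/7 ≈ 5.57143.
Difference = 40/12 − 39/7 = -47/21 ≈ -2.2381.

MAP − MLE = -2.2381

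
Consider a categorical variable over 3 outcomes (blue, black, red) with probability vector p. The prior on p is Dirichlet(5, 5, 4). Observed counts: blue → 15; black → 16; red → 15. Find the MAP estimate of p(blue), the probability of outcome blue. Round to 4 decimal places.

The posterior is Dirichlet(αᵢ + nᵢ) = Dirichlet(20, 21, 19).
For a Dirichlet(a₁,…,a_K) with all aᵢ > 1, the mode has j-th component (aⱼ − 1)/(Σaᵢ − K).
Here Σaᵢ = 60 and K = 3, so p(blue) = (20 − 1)/(60 − 3) = 19/57 ≈ 0.3333.

MAP estimate of p(blue) = 0.3333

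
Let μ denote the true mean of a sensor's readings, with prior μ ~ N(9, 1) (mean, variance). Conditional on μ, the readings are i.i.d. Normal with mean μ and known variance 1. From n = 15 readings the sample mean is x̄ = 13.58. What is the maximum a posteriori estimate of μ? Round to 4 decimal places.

n = 15, x̄ = 13.58.
For a Normal prior and Normal likelihood with known variance, the posterior is Normal; its mode equals its mean, the precision-weighted average.
Prior precision 1/σ₀² = 1/1 = 1; data precision n/σ² = 15/1 = 15.
μ̂ = (1·9 + 15·13.58) / (1 + 15) = 212.7/16 = 13.29375 ≈ 13.2938.

μ̂_MAP = 13.2938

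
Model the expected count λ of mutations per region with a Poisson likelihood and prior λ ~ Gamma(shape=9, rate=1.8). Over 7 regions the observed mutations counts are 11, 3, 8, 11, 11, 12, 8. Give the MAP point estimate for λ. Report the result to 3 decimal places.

λ̂_MAP = 8.182

Σxᵢ = 11+3+8+11+11+12+8 = 64, with n = 7.
Posterior ∝ λ^8e^(−1.8λ) · λ^64e^(−7λ) = λ^72e^(−8.8λ), i.e. Gamma(shape=73, rate=8.8).
The mode of a Gamma(a, b) with a ≥ 1 (shape–rate) is (a−1)/b = 72/8.8 ≈ 8.182.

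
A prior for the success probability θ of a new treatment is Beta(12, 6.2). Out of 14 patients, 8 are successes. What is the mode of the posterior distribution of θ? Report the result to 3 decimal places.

Prior: Beta(12, 6.2).
Data: 8 successes in 14 trials. The binomial likelihood contributes θ^8(1−θ)^6, so the posterior is Beta(12+8, 6.2+6) = Beta(20, 12.2).
For Beta(a, b) with a, b > 1 the mode is (a−1)/(a+b−2) = 19/30.2 ≈ 0.629.

θ̂_MAP = 0.629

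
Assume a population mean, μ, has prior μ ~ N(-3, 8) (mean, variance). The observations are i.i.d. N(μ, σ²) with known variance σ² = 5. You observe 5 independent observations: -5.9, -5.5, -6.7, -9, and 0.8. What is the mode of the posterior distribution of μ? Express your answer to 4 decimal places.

n = 5; x̄ = ((-5.9) + (-5.5) + (-6.7) + (-9) + 0.8)/5 = -26.3/5 = -5.26.
For a Normal prior and Normal likelihood with known variance, the posterior is Normal; its mode equals its mean, the precision-weighted average.
Prior precision 1/σ₀² = 1/8 = 0.125; data precision n/σ² = 5/5 = 1.
μ̂ = (0.125·(-3) + 1·(-5.26)) / (0.125 + 1) = (-5.635)/1.125 = -1127/225 ≈ -5.0089.

μ̂_MAP = -5.0089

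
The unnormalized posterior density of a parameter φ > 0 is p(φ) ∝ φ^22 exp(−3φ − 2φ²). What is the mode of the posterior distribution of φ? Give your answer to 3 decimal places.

φ̂_MAP = 2.000

ℓ'(φ) = 22/φ − 3 − 4φ. Setting this to zero and multiplying by φ: 4φ² + 3φ − 22 = 0.
φ = (−3 + √(3² + 4·4·22)) / (2·4) = (−3 + √361) / 8 = (−3 + 19)/8 = 2.
ℓ''(φ) = −22/φ² − 4 < 0, confirming a maximum.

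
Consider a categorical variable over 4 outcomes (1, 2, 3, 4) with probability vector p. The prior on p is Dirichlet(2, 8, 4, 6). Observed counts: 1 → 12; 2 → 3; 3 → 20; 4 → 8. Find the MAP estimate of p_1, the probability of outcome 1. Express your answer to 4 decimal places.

MAP estimate: 0.2203

The posterior is Dirichlet(αᵢ + nᵢ) = Dirichlet(14, 11, 24, 14).
For a Dirichlet(a₁,…,a_K) with all aᵢ > 1, the mode has j-th component (aⱼ − 1)/(Σaᵢ − K).
Here Σaᵢ = 63 and K = 4, so p_1 = (14 − 1)/(63 − 4) = 13/59 ≈ 0.2203.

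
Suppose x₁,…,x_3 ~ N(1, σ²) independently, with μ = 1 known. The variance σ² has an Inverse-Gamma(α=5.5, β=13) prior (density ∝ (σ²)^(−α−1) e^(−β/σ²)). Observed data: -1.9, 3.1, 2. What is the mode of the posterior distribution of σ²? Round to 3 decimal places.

σ̂²_MAP = 2.489

Sum of squared deviations about the known mean: SS = (-1.9−1)² + (3.1−1)² + (2−1)² = 13.82.
The Normal likelihood contributes (σ²)^(−n/2) exp(−SS/(2σ²)), so the posterior is Inverse-Gamma(α + n/2, β + SS/2) = Inverse-Gamma(7, 19.91).
The mode of Inverse-Gamma(a, b) is b/(a+1) = 19.91/8 ≈ 2.489.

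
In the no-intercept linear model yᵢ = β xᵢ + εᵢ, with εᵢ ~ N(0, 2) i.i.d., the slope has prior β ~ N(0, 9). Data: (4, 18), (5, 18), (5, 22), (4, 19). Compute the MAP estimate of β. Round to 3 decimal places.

β̂_MAP = 4.232

log p(β | y) = −Σ(yᵢ − βxᵢ)²/(2·2) − β²/(2·9) + const.
Setting the derivative to zero: Σxᵢ(yᵢ − βxᵢ)/2 − β/9 = 0, so β = Σxᵢyᵢ / (Σxᵢ² + σ²/τ²).
Σxᵢyᵢ = 4·18 + 5·18 + 5·22 + 4·19 = 348; Σxᵢ² = 82; σ²/τ² = 2/9.
β̂_MAP = 348 / (82 + 2/9) = 348/(740/9) = 783/185 ≈ 4.232.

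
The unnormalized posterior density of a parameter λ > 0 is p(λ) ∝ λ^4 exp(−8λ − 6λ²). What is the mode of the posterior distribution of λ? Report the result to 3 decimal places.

λ̂_MAP = 0.333

ℓ'(λ) = 4/λ − 8 − 12λ. Setting this to zero and multiplying by λ: 12λ² + 8λ − 4 = 0.
λ = (−8 + √(8² + 4·12·4)) / (2·12) = (−8 + √256) / 24 = (−8 + 16)/24 = 1/3.
ℓ''(λ) = −4/λ² − 12 < 0, confirming a maximum.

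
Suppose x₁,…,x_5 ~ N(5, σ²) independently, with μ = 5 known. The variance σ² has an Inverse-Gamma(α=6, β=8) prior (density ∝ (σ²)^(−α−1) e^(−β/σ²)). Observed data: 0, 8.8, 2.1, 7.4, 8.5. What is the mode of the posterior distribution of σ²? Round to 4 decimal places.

σ̂²_MAP = 4.3084

Sum of squared deviations about the known mean: SS = (0−5)² + (8.8−5)² + (2.1−5)² + (7.4−5)² + (8.5−5)² = 65.86.
The Normal likelihood contributes (σ²)^(−n/2) exp(−SS/(2σ²)), so the posterior is Inverse-Gamma(α + n/2, β + SS/2) = Inverse-Gamma(8.5, 40.93).
The mode of Inverse-Gamma(a, b) is b/(a+1) = 40.93/9.5 ≈ 4.3084.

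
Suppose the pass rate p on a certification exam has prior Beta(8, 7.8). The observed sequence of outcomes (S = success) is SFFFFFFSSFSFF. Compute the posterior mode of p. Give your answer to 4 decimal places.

Prior: Beta(8, 7.8).
Data: 4 successes in 13 trials (from the sequence). The binomial likelihood contributes p^4(1−p)^9, so the posterior is Beta(8+4, 7.8+9) = Beta(12, 16.8).
For Beta(a, b) with a, b > 1 the mode is (a−1)/(a+b−2) = 11/26.8 ≈ 0.4104.

p̂_MAP = 0.4104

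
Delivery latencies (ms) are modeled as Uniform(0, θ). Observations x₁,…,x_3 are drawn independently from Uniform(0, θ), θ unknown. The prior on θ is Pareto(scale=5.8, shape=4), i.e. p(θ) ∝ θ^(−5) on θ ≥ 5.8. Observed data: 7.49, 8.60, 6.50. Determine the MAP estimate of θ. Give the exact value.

θ̂_MAP = 8.60

The Uniform(0, θ) likelihood is θ^(−n) for θ ≥ max(xᵢ), zero otherwise. Here max(xᵢ) = 8.60.
Posterior ∝ θ^(−5) · θ^(−3) = θ^(−8) on θ ≥ max(5.8, 8.60) = 8.60.
This density is strictly decreasing in θ, so the posterior mode lies at the lower boundary of the support.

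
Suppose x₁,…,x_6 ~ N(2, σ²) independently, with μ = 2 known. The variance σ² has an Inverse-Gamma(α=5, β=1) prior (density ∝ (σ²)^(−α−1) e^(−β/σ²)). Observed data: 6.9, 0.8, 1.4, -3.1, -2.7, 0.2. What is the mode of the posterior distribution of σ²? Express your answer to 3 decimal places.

Sum of squared deviations about the known mean: SS = (6.9−2)² + (0.8−2)² + (1.4−2)² + (-3.1−2)² + (-2.7−2)² + (0.2−2)² = 77.15.
The Normal likelihood contributes (σ²)^(−n/2) exp(−SS/(2σ²)), so the posterior is Inverse-Gamma(α + n/2, β + SS/2) = Inverse-Gamma(8, 39.575).
The mode of Inverse-Gamma(a, b) is b/(a+1) = 39.575/9 ≈ 4.397.

σ̂²_MAP = 4.397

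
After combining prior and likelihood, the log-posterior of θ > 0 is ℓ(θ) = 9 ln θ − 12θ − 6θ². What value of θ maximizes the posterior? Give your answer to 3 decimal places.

ℓ'(θ) = 9/θ − 12 − 12θ. Setting this to zero and multiplying by θ: 12θ² + 12θ − 9 = 0.
θ = (−12 + √(12² + 4·12·9)) / (2·12) = (−12 + √576) / 24 = (−12 + 24)/24 = 1/2.
ℓ''(θ) = −9/θ² − 12 < 0, confirming a maximum.

θ̂_MAP = 0.500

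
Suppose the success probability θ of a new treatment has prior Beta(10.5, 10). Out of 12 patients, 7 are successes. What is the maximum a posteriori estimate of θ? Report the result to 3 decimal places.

Prior: Beta(10.5, 10).
Data: 7 successes in 12 trials. The binomial likelihood contributes θ^7(1−θ)^5, so the posterior is Beta(10.5+7, 10+5) = Beta(17.5, 15).
For Beta(a, b) with a, b > 1 the mode is (a−1)/(a+b−2) = 16.5/30.5 ≈ 0.541.

θ̂_MAP = 0.541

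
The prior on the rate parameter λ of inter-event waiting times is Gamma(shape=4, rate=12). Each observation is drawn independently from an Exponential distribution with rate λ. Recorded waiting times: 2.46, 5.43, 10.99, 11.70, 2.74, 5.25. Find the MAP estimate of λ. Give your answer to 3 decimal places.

The Exponential(rate=λ) likelihood is ∝ λ^n e^(−λΣtᵢ). Here n = 6 and Σtᵢ = 2.46 + 5.43 + 10.99 + 11.70 + 2.74 + 5.25 = 38.57.
Posterior ∝ λ^3e^(−12λ) · λ^6e^(−38.57λ) = λ^9e^(−50.57λ), i.e. Gamma(10, 50.57).
Mode = (a−1)/b = 9/50.57 ≈ 0.178.

λ̂_MAP = 0.178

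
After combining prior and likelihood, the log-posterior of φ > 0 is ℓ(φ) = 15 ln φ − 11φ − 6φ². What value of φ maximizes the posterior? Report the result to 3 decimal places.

ℓ'(φ) = 15/φ − 11 − 12φ. Setting this to zero and multiplying by φ: 12φ² + 11φ − 15 = 0.
φ = (−11 + √(11² + 4·12·15)) / (2·12) = (−11 + √841) / 24 = (−11 + 29)/24 = 3/4.
ℓ''(φ) = −15/φ² − 12 < 0, confirming a maximum.

φ̂_MAP = 0.750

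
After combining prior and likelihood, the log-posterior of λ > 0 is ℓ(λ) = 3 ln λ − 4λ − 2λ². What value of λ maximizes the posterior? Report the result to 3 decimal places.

λ̂_MAP = 0.500

ℓ'(λ) = 3/λ − 4 − 4λ. Setting this to zero and multiplying by λ: 4λ² + 4λ − 3 = 0.
λ = (−4 + √(4² + 4·4·3)) / (2·4) = (−4 + √64) / 8 = (−4 + 8)/8 = 1/2.
ℓ''(λ) = −3/λ² − 4 < 0, confirming a maximum.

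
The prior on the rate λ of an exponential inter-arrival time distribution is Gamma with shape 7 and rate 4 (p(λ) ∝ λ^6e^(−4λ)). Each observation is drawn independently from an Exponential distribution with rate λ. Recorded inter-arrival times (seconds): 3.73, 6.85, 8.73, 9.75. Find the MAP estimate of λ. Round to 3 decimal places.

λ̂_MAP = 0.302

The Exponential(rate=λ) likelihood is ∝ λ^n e^(−λΣtᵢ). Here n = 4 and Σtᵢ = 3.73 + 6.85 + 8.73 + 9.75 = 29.06.
Posterior ∝ λ^6e^(−4λ) · λ^4e^(−29.06λ) = λ^10e^(−33.06λ), i.e. Gamma(11, 33.06).
Mode = (a−1)/b = 10/33.06 ≈ 0.302.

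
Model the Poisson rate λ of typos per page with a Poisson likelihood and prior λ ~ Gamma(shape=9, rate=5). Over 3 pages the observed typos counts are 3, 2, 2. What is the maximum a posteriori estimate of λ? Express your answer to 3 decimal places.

Σxᵢ = 3+2+2 = 7, with n = 3.
Posterior ∝ λ^8e^(−5λ) · λ^7e^(−3λ) = λ^15e^(−8λ), i.e. Gamma(shape=16, rate=8).
The mode of a Gamma(a, b) with a ≥ 1 (shape–rate) is (a−1)/b = 15/8 ≈ 1.875.

λ̂_MAP = 1.875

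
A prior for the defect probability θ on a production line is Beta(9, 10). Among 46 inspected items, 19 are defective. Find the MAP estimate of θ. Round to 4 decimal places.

θ̂_MAP = 0.4286

Prior: Beta(9, 10).
Data: 19 successes in 46 trials. The binomial likelihood contributes θ^19(1−θ)^27, so the posterior is Beta(9+19, 10+27) = Beta(28, 37).
For Beta(a, b) with a, b > 1 the mode is (a−1)/(a+b−2) = 27/63 ≈ 0.4286.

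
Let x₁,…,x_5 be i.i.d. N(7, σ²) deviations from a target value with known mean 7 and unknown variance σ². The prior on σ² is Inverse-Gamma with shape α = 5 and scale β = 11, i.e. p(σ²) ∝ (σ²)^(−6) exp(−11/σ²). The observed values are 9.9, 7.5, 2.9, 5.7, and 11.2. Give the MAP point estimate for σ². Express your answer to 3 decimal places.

Sum of squared deviations about the known mean: SS = (9.9−7)² + (7.5−7)² + (2.9−7)² + (5.7−7)² + (11.2−7)² = 44.8.
The Normal likelihood contributes (σ²)^(−n/2) exp(−SS/(2σ²)), so the posterior is Inverse-Gamma(α + n/2, β + SS/2) = Inverse-Gamma(7.5, 33.4).
The mode of Inverse-Gamma(a, b) is b/(a+1) = 33.4/8.5 ≈ 3.929.

σ̂²_MAP = 3.929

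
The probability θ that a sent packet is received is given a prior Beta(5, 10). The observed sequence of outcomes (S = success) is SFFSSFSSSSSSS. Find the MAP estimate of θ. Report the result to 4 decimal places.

Prior: Beta(5, 10).
Data: 10 successes in 13 trials (from the sequence). The binomial likelihood contributes θ^10(1−θ)^3, so the posterior is Beta(5+10, 10+3) = Beta(15, 13).
For Beta(a, b) with a, b > 1 the mode is (a−1)/(a+b−2) = 14/26 ≈ 0.5385.

θ̂_MAP = 0.5385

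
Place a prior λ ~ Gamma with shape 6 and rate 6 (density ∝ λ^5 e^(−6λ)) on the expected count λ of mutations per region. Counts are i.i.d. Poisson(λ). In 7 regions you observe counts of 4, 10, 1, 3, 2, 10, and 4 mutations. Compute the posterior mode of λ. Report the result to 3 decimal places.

Σxᵢ = 4+10+1+3+2+10+4 = 34, with n = 7.
Posterior ∝ λ^5e^(−6λ) · λ^34e^(−7λ) = λ^39e^(−13λ), i.e. Gamma(shape=40, rate=13).
The mode of a Gamma(a, b) with a ≥ 1 (shape–rate) is (a−1)/b = 39/13 ≈ 3.000.

λ̂_MAP = 3.000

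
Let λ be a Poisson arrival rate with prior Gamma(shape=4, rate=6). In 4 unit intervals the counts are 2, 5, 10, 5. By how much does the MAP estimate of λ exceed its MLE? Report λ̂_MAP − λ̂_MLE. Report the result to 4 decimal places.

Σxᵢ = 22. Posterior is Gamma(26, 10); MAP = (26−1)/10 = 25/10 ≈ 2.50000.
MLE = x̄ = 22/4 ≈ 5.50000.
Difference = 25/10 − 22/4 = -3 ≈ -3.0000.

MAP − MLE = -3.0000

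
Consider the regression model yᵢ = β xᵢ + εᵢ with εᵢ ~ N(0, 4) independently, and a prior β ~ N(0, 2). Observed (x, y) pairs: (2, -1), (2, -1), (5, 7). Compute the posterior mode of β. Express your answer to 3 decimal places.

β̂_MAP = 0.886

log p(β | y) = −Σ(yᵢ − βxᵢ)²/(2·4) − β²/(2·2) + const.
Setting the derivative to zero: Σxᵢ(yᵢ − βxᵢ)/4 − β/2 = 0, so β = Σxᵢyᵢ / (Σxᵢ² + σ²/τ²).
Σxᵢyᵢ = 2·(-1) + 2·(-1) + 5·7 = 31; Σxᵢ² = 33; σ²/τ² = 2.
β̂_MAP = 31 / (33 + 2) = 31/35 ≈ 0.886.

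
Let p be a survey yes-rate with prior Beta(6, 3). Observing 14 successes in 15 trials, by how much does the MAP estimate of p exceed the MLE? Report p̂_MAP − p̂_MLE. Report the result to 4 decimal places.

MAP − MLE = -0.0697

Posterior is Beta(20, 4); MAP = (20−1)/(24−2) = 19/22 ≈ 0.86364.
MLE ignores the prior: p̂_MLE = k/n = 14/15 ≈ 0.93333.
Difference = 19/22 − 14/15 = -23/330 ≈ -0.0697.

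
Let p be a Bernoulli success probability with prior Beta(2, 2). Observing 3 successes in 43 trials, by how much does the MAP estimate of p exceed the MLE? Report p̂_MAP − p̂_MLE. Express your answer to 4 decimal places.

Posterior is Beta(5, 42); MAP = (5−1)/(47−2) = 4/45 ≈ 0.08889.
MLE ignores the prior: p̂_MLE = k/n = 3/43 ≈ 0.06977.
Difference = 4/45 − 3/43 = 37/1935 ≈ 0.0191.

MAP − MLE = 0.0191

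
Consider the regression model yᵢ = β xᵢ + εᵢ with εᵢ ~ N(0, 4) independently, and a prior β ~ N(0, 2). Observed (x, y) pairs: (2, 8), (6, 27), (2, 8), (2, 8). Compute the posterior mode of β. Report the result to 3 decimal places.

β̂_MAP = 4.200

log p(β | y) = −Σ(yᵢ − βxᵢ)²/(2·4) − β²/(2·2) + const.
Setting the derivative to zero: Σxᵢ(yᵢ − βxᵢ)/4 − β/2 = 0, so β = Σxᵢyᵢ / (Σxᵢ² + σ²/τ²).
Σxᵢyᵢ = 2·8 + 6·27 + 2·8 + 2·8 = 210; Σxᵢ² = 48; σ²/τ² = 2.
β̂_MAP = 210 / (48 + 2) = 210/50 ≈ 4.200.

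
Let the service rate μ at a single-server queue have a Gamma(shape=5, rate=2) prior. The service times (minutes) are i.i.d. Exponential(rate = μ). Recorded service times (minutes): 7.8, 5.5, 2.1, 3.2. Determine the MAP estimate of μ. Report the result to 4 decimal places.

The Exponential(rate=μ) likelihood is ∝ μ^n e^(−μΣtᵢ). Here n = 4 and Σtᵢ = 7.8 + 5.5 + 2.1 + 3.2 = 18.6.
Posterior ∝ μ^4e^(−2μ) · μ^4e^(−18.6μ) = μ^8e^(−20.6μ), i.e. Gamma(9, 20.6).
Mode = (a−1)/b = 8/20.6 ≈ 0.3883.

μ̂_MAP = 0.3883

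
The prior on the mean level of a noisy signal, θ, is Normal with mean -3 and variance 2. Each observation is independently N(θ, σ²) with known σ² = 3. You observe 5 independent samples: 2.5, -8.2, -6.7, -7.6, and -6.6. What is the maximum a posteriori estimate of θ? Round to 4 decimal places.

θ̂_MAP = -4.7846

n = 5; x̄ = (2.5 + (-8.2) + (-6.7) + (-7.6) + (-6.6))/5 = -26.6/5 = -5.32.
For a Normal prior and Normal likelihood with known variance, the posterior is Normal; its mode equals its mean, the precision-weighted average.
Prior precision 1/σ₀² = 1/2 = 0.5; data precision n/σ² = 5/3.
θ̂ = (0.5·(-3) + (5/3)·(-5.32)) / (0.5 + 5/3) = (-311/30)/(13/6) = -311/65 ≈ -4.7846.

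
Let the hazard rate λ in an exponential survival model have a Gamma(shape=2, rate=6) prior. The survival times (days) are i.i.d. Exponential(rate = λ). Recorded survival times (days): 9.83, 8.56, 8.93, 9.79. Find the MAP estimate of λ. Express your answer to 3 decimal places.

λ̂_MAP = 0.116

The Exponential(rate=λ) likelihood is ∝ λ^n e^(−λΣtᵢ). Here n = 4 and Σtᵢ = 9.83 + 8.56 + 8.93 + 9.79 = 37.11.
Posterior ∝ λe^(−6λ) · λ^4e^(−37.11λ) = λ^5e^(−43.11λ), i.e. Gamma(6, 43.11).
Mode = (a−1)/b = 5/43.11 ≈ 0.116.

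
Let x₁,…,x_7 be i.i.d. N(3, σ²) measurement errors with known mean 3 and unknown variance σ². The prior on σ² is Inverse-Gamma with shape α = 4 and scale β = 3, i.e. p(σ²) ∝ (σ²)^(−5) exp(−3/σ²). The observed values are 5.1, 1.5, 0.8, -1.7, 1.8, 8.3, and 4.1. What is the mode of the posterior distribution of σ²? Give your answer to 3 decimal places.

Sum of squared deviations about the known mean: SS = (5.1−3)² + (1.5−3)² + (0.8−3)² + (-1.7−3)² + (1.8−3)² + (8.3−3)² + (4.1−3)² = 64.33.
The Normal likelihood contributes (σ²)^(−n/2) exp(−SS/(2σ²)), so the posterior is Inverse-Gamma(α + n/2, β + SS/2) = Inverse-Gamma(7.5, 35.165).
The mode of Inverse-Gamma(a, b) is b/(a+1) = 35.165/8.5 ≈ 4.137.

σ̂²_MAP = 4.137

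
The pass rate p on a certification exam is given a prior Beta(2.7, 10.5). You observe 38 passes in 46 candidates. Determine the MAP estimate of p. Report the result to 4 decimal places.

p̂_MAP = 0.6941

Prior: Beta(2.7, 10.5).
Data: 38 successes in 46 trials. The binomial likelihood contributes p^38(1−p)^8, so the posterior is Beta(2.7+38, 10.5+8) = Beta(40.7, 18.5).
For Beta(a, b) with a, b > 1 the mode is (a−1)/(a+b−2) = 39.7/57.2 ≈ 0.6941.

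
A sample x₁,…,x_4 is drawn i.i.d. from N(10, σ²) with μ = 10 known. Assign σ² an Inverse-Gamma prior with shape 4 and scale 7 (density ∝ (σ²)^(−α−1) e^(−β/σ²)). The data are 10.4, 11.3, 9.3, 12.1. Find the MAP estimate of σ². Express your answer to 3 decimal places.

Sum of squared deviations about the known mean: SS = (10.4−10)² + (11.3−10)² + (9.3−10)² + (12.1−10)² = 6.75.
The Normal likelihood contributes (σ²)^(−n/2) exp(−SS/(2σ²)), so the posterior is Inverse-Gamma(α + n/2, β + SS/2) = Inverse-Gamma(6, 10.375).
The mode of Inverse-Gamma(a, b) is b/(a+1) = 10.375/7 ≈ 1.482.

σ̂²_MAP = 1.482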